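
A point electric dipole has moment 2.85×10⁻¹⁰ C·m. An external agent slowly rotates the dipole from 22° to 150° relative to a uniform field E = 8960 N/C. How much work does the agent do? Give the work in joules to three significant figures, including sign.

W ≈ 4.58×10⁻⁶ J

W_ext = ΔU = U(θ₂) − U(θ₁) = −pE cosθ₂ − (−pE cosθ₁) = pE(cosθ₁ − cosθ₂).
W = (2.85×10⁻¹⁰)(8960)·(cos22° − cos150°) = (2.554×10⁻⁶)·(+1.7932) = 4.579×10⁻⁶ J.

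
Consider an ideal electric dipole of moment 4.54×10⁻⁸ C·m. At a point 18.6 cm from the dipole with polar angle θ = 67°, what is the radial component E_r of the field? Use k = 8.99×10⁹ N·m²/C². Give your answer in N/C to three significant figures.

E_r ≈ 4.96×10⁴ N/C

For a dipole, E_r = (2kp cosθ)/r³.
kp/r³ = (8.99×10⁹)(4.54×10⁻⁸)/(0.186)³ = 6.343×10⁴ N/C.
E_r = 2·6.343×10⁴·cos67° = 4.957×10⁴ N/C.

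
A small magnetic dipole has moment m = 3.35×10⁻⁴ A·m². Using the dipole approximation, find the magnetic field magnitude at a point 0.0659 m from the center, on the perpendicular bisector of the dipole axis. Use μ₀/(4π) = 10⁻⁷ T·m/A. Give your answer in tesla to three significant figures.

B ≈ 1.17×10⁻⁷ T

In the equatorial plane B = (μ₀/4π)·m/r³ (half the axial value).
B = (10⁻⁷)·(3.35×10⁻⁴) / (0.0659)³ = 1.171×10⁻⁷ T.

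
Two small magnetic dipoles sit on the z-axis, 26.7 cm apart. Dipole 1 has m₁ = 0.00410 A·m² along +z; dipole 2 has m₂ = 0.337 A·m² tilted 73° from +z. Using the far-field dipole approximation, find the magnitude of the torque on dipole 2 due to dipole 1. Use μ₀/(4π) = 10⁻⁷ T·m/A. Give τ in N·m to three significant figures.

Dipole B is on the axis of dipole A, so B₁ there is axial: B₁ = (μ₀/4π)·2m₁/r³ along +z.
B₁ = 2(10⁻⁷)(0.00410)/(0.267)³ = 4.308×10⁻⁸ T.
τ = m₂ B₁ sinθ.
τ = (0.337)(4.308×10⁻⁸)·sin73° = 1.388×10⁻⁸ N·m.

τ ≈ 1.39×10⁻⁸ N·m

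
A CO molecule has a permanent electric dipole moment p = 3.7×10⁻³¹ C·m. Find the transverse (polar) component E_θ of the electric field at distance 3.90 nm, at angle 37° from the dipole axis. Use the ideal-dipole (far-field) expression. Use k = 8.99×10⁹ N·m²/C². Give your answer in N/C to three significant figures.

E_θ ≈ 3.37×10⁴ N/C

For a dipole, E_θ = (kp sinθ)/r³.
kp/r³ = (8.99×10⁹)(3.70×10⁻³¹)/(3.90×10⁻⁹)³ = 5.607×10⁴ N/C.
E_θ = 5.607×10⁴·sin37° = 3.375×10⁴ N/C.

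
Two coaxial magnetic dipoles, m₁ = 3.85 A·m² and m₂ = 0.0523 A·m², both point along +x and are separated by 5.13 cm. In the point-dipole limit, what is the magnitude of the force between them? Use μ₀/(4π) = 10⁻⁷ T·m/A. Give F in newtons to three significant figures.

On-axis B of dipole 1: B = (μ₀/4π)·2m₁/r³. Force on dipole 2: F = m₂·dB/dr.
dB/dr = −(μ₀/4π)·6m₁/r⁴, so |F| = (μ₀/4π)·6m₁m₂/r⁴.
F = 6(10⁻⁷)(3.85)(0.0523)/(0.0513)⁴ = 0.01744 N.

F ≈ 0.0174 N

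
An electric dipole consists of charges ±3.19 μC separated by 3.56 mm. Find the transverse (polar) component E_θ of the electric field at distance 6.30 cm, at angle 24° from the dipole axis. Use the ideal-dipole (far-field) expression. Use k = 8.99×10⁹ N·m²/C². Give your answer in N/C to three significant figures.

Dipole moment p = qd = (3.19×10⁻⁶ C)(0.00356 m) = 1.136×10⁻⁸ C·m.
For a dipole, E_θ = (kp sinθ)/r³.
kp/r³ = (8.99×10⁹)(1.136×10⁻⁸)/(0.0630)³ = 4.084×10⁵ N/C.
E_θ = 4.084×10⁵·sin24° = 1.661×10⁵ N/C.

E_θ ≈ 1.66×10⁵ N/C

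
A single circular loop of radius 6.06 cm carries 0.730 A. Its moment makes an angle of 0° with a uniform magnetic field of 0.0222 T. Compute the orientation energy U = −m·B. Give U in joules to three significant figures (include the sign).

Magnetic moment m = IA = Iπa² = (0.730)·π·(0.0606)² = 0.008422 A·m².
U = −m·B = −mB cosθ.
U = −(0.008422)(0.0222)·cos0° = -1.870×10⁻⁴ J.

U ≈ -1.87×10⁻⁴ J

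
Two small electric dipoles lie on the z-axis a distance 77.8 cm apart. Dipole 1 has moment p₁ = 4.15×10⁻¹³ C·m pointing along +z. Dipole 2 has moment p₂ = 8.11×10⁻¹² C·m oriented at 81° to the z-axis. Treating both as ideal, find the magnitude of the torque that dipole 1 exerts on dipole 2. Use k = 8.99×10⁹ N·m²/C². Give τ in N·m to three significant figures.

τ ≈ 1.27×10⁻¹³ N·m

The second dipole sits on the axis of the first, so the field there is axial: E₁ = 2kp₁/r³ along +z.
E₁ = 2(8.99×10⁹)(4.15×10⁻¹³)/(0.778)³ = 0.01585 N/C.
Torque on the second dipole: τ = p₂ E₁ sinθ.
τ = (8.11×10⁻¹²)(0.01585)·sin81° = 1.269×10⁻¹³ N·m.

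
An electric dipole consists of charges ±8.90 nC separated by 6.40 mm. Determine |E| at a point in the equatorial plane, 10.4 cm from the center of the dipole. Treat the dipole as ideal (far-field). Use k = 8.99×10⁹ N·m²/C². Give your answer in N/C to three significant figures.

Dipole moment p = qd = (8.90×10⁻⁹ C)(0.00640 m) = 5.696×10⁻¹¹ C·m.
On the perpendicular bisector E = kp/r³ (half the axial value at the same distance).
E = (8.99×10⁹)(5.696×10⁻¹¹) / (0.104)³ = 455.2 N/C.

E ≈ 455 N/C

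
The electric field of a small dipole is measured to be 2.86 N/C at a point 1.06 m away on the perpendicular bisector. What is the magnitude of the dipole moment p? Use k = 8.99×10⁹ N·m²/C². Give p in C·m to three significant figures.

In the equatorial plane E = kp/r³, so p = Er³/(k).
p = (2.86)·(1.06)³ / (8.99×10⁹) = 3.789×10⁻¹⁰ C·m.

p ≈ 3.79×10⁻¹⁰ C·m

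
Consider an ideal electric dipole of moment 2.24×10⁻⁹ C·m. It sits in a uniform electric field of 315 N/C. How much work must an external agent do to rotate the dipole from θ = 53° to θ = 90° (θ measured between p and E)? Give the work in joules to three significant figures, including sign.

W ≈ 4.25×10⁻⁷ J

W_ext = ΔU = U(θ₂) − U(θ₁) = −pE cosθ₂ − (−pE cosθ₁) = pE(cosθ₁ − cosθ₂).
W = (2.24×10⁻⁹)(315)·(cos53° − cos90°) = (7.056×10⁻⁷)·(+0.6018) = 4.246×10⁻⁷ J.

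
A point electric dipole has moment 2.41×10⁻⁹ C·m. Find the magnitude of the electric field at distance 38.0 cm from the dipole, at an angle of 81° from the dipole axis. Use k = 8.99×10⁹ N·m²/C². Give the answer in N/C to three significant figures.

E ≈ 409 N/C

At angle θ the dipole field magnitude is E = (kp/r³)·√(1 + 3cos²θ).
kp/r³ = (8.99×10⁹)(2.41×10⁻⁹) / (0.380)³ = 394.8 N/C.
√(1 + 3cos²81°) = √(1 + 3·0.0245) = √1.0734 ≈ 1.0361.
E ≈ 394.8 × 1.036 = 409.1 N/C.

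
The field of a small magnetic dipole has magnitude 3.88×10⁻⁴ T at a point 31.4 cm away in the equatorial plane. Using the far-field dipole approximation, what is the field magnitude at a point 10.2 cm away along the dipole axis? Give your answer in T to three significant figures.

B ≈ 0.0226 T

Dipole fields scale as 1/r³ in the far field.
The axial field is twice the equatorial field at the same r, so the geometry factor is 2/1.
B₂ = B₁ · (2/1) · (r₁/r₂)³ = 3.88×10⁻⁴ · 2 · (31.4/10.2)³.
(r₁/r₂)³ = (3.078)³ = 29.17.
B₂ ≈ 0.02264 T.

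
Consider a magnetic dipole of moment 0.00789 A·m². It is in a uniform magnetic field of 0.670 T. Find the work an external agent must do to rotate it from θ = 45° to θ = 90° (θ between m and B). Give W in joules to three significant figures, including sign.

W_ext = ΔU = −mB cosθ₂ + mB cosθ₁ = mB(cosθ₁ − cosθ₂).
W = (0.00789)(0.670)·(cos45° − cos90°) = (0.005286)·(+0.7071) = 0.003738 J.

W ≈ 0.00374 J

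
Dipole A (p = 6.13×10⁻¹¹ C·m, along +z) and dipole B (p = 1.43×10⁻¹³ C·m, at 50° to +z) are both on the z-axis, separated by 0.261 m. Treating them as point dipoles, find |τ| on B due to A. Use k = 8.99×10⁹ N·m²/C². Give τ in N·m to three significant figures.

τ ≈ 6.79×10⁻¹² N·m

The second dipole sits on the axis of the first, so the field there is axial: E₁ = 2kp₁/r³ along +z.
E₁ = 2(8.99×10⁹)(6.13×10⁻¹¹)/(0.261)³ = 61.99 N/C.
Torque on the second dipole: τ = p₂ E₁ sinθ.
τ = (1.43×10⁻¹³)(61.99)·sin50° = 6.791×10⁻¹² N·m.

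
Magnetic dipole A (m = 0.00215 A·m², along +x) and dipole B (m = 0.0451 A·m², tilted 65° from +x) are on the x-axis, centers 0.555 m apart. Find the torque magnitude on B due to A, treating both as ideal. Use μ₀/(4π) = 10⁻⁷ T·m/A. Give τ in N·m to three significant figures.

Dipole B is on the axis of dipole A, so B₁ there is axial: B₁ = (μ₀/4π)·2m₁/r³ along +x.
B₁ = 2(10⁻⁷)(0.00215)/(0.555)³ = 2.515×10⁻⁹ T.
τ = m₂ B₁ sinθ.
τ = (0.0451)(2.515×10⁻⁹)·sin65° = 1.028×10⁻¹⁰ N·m.

τ ≈ 1.03×10⁻¹⁰ N·m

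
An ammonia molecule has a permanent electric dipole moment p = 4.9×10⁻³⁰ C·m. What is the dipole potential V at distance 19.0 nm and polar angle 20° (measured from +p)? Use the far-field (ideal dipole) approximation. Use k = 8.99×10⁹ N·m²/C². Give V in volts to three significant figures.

V ≈ 1.15×10⁻⁴ V

The dipole potential is V = kp cosθ / r².
V = (8.99×10⁹)(4.90×10⁻³⁰)·cos20° / (1.90×10⁻⁸)² = 1.147×10⁻⁴ V.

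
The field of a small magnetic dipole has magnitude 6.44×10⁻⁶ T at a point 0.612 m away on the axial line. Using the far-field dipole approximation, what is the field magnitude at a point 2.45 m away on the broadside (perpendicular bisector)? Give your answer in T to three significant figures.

Dipole fields scale as 1/r³ in the far field.
The axial field is twice the equatorial field at the same r, so the geometry factor is 1/2.
B₂ = B₁ · (1/2) · (r₁/r₂)³ = 6.44×10⁻⁶ · 0.5 · (0.612/2.45)³.
(r₁/r₂)³ = (0.2498)³ = 0.01559.
B₂ ≈ 5.019×10⁻⁸ T.

B ≈ 5.02×10⁻⁸ T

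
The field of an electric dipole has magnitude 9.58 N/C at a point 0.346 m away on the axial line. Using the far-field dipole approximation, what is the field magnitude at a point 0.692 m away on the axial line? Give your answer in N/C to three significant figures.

Dipole fields scale as 1/r³ in the far field; the geometry is the same at both points.
E₂ = E₁ · (r₁/r₂)³ = 9.58 · (0.346/0.692)³.
(r₁/r₂)³ = (0.5)³ = 0.125.
E₂ ≈ 1.198 N/C.

E ≈ 1.20 N/C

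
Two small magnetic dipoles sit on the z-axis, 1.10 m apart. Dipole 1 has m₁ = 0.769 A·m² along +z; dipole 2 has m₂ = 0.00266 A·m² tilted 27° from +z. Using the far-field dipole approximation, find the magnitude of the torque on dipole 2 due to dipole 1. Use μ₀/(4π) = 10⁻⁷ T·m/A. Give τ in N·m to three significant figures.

Dipole B is on the axis of dipole A, so B₁ there is axial: B₁ = (μ₀/4π)·2m₁/r³ along +z.
B₁ = 2(10⁻⁷)(0.769)/(1.10)³ = 1.156×10⁻⁷ T.
τ = m₂ B₁ sinθ.
τ = (0.00266)(1.156×10⁻⁷)·sin27° = 1.395×10⁻¹⁰ N·m.

τ ≈ 1.40×10⁻¹⁰ N·m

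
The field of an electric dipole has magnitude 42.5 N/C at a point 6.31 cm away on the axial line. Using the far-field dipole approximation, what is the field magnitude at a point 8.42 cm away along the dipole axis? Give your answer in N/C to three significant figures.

Dipole fields scale as 1/r³ in the far field; the geometry is the same at both points.
E₂ = E₁ · (r₁/r₂)³ = 42.5 · (6.31/8.42)³.
(r₁/r₂)³ = (0.7494)³ = 0.4209.
E₂ ≈ 17.89 N/C.

E ≈ 17.9 N/C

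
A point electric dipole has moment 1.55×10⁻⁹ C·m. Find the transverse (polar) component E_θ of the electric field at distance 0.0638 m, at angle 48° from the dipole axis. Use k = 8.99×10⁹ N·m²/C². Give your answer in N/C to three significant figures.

For a dipole, E_θ = (kp sinθ)/r³.
kp/r³ = (8.99×10⁹)(1.55×10⁻⁹)/(0.0638)³ = 5.366×10⁴ N/C.
E_θ = 5.366×10⁴·sin48° = 3.988×10⁴ N/C.

E_θ ≈ 3.99×10⁴ N/C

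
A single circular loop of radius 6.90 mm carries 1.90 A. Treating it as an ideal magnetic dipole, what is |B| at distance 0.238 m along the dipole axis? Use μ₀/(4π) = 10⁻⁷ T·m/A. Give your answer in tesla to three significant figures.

Magnetic moment m = IA = Iπa² = (1.90)·π·(0.00690)² = 2.842×10⁻⁴ A·m².
On axis B = (μ₀/4π)·2m/r³.
B = 2·(10⁻⁷)·(2.842×10⁻⁴) / (0.238)³ = 4.216×10⁻⁹ T.

B ≈ 4.22×10⁻⁹ T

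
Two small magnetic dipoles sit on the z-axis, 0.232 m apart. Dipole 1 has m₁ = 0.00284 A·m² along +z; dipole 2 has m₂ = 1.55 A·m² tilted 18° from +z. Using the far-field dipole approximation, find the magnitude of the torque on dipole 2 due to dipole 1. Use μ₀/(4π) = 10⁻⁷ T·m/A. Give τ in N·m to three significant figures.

Dipole B is on the axis of dipole A, so B₁ there is axial: B₁ = (μ₀/4π)·2m₁/r³ along +z.
B₁ = 2(10⁻⁷)(0.00284)/(0.232)³ = 4.549×10⁻⁸ T.
τ = m₂ B₁ sinθ.
τ = (1.55)(4.549×10⁻⁸)·sin18° = 2.179×10⁻⁸ N·m.

τ ≈ 2.18×10⁻⁸ N·m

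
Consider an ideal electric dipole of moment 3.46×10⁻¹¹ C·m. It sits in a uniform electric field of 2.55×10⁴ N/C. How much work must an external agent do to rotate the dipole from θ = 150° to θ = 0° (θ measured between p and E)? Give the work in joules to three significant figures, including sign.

W_ext = ΔU = U(θ₂) − U(θ₁) = −pE cosθ₂ − (−pE cosθ₁) = pE(cosθ₁ − cosθ₂).
W = (3.46×10⁻¹¹)(2.55×10⁴)·(cos150° − cos0°) = (8.823×10⁻⁷)·(-1.8660) = -1.646×10⁻⁶ J.

W ≈ -1.65×10⁻⁶ J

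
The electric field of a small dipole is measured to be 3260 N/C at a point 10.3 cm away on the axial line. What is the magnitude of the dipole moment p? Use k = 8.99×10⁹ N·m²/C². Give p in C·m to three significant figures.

On axis E = 2kp/r³, so p = Er³/(2k).
p = (3260)·(0.103)³ / (2·8.99×10⁹) = 1.981×10⁻¹⁰ C·m.

p ≈ 1.98×10⁻¹⁰ C·m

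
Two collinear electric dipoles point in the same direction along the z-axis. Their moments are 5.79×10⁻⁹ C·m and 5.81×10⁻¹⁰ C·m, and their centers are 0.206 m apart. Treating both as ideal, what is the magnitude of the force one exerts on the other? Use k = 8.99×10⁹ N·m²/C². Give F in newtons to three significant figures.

F ≈ 1.01×10⁻⁴ N

On-axis field of dipole 1 at distance r: E = 2kp₁/r³. Force on dipole 2 is F = p₂·dE/dr (gradient along axis).
dE/dr = −6kp₁/r⁴, so |F| = 6kp₁p₂/r⁴ (attractive for aligned moments).
F = 6(8.99×10⁹)(5.79×10⁻⁹)(5.81×10⁻¹⁰)/(0.206)⁴ = 1.008×10⁻⁴ N.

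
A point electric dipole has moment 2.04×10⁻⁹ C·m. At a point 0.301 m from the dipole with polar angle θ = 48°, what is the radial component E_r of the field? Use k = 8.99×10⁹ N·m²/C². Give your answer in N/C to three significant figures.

For a dipole, E_r = (2kp cosθ)/r³.
kp/r³ = (8.99×10⁹)(2.04×10⁻⁹)/(0.301)³ = 672.5 N/C.
E_r = 2·672.5·cos48° = 900.0 N/C.

E_r ≈ 900 N/C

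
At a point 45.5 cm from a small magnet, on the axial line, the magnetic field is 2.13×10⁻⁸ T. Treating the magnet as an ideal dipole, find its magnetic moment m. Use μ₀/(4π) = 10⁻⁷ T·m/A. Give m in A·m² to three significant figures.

m ≈ 0.0100 A·m²

On axis B = (μ₀/4π)·2m/r³, so m = Br³·4π/(μ₀·2).
m = (2.13×10⁻⁸)·(0.455)³ / (2·10⁻⁷) = 0.01003 A·m².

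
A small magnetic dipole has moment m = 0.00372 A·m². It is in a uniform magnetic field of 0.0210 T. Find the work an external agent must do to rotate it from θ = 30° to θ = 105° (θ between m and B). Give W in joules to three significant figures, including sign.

W_ext = ΔU = −mB cosθ₂ + mB cosθ₁ = mB(cosθ₁ − cosθ₂).
W = (0.00372)(0.0210)·(cos30° − cos105°) = (7.812×10⁻⁵)·(+1.1248) = 8.787×10⁻⁵ J.

W ≈ 8.79×10⁻⁵ J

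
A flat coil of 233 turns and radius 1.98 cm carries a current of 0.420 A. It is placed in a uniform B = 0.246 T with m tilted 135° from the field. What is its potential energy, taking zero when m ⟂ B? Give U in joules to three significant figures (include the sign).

U ≈ 0.0210 J

m = NIA = NIπa² = 233·(0.420)·π·(0.0198)² = 0.1205 A·m².
U = −m·B = −mB cosθ.
U = −(0.1205)(0.246)·cos135° = 0.02096 J.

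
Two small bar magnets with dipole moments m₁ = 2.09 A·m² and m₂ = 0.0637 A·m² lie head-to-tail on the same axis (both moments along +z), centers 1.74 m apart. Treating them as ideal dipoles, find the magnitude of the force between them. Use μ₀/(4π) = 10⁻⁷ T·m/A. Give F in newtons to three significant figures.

On-axis B of dipole 1: B = (μ₀/4π)·2m₁/r³. Force on dipole 2: F = m₂·dB/dr.
dB/dr = −(μ₀/4π)·6m₁/r⁴, so |F| = (μ₀/4π)·6m₁m₂/r⁴.
F = 6(10⁻⁷)(2.09)(0.0637)/(1.74)⁴ = 8.714×10⁻⁹ N.

F ≈ 8.71×10⁻⁹ N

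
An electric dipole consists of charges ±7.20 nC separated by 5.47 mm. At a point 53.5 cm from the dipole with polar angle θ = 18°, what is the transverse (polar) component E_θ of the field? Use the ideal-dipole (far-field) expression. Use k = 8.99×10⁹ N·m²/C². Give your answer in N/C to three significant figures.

E_θ ≈ 0.714 N/C

Dipole moment p = qd = (7.20×10⁻⁹ C)(0.00547 m) = 3.938×10⁻¹¹ C·m.
For a dipole, E_θ = (kp sinθ)/r³.
kp/r³ = (8.99×10⁹)(3.938×10⁻¹¹)/(0.535)³ = 2.312 N/C.
E_θ = 2.312·sin18° = 0.7144 N/C.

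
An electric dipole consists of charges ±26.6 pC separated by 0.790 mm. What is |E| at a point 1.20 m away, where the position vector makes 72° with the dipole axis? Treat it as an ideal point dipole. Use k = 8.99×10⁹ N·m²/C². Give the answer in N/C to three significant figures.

E ≈ 1.24×10⁻⁴ N/C

Dipole moment p = qd = (2.66×10⁻¹¹ C)(7.90×10⁻⁴ m) = 2.101×10⁻¹⁴ C·m.
At angle θ the dipole field magnitude is E = (kp/r³)·√(1 + 3cos²θ).
kp/r³ = (8.99×10⁹)(2.101×10⁻¹⁴) / (1.20)³ = 1.093×10⁻⁴ N/C.
√(1 + 3cos²72°) = √(1 + 3·0.0955) = √1.2865 ≈ 1.1342.
E ≈ 1.093×10⁻⁴ × 1.134 = 1.240×10⁻⁴ N/C.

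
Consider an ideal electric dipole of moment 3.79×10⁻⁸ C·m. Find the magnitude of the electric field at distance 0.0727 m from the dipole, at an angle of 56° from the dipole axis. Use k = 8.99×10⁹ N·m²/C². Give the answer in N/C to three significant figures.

E ≈ 1.23×10⁶ N/C

At angle θ the dipole field magnitude is E = (kp/r³)·√(1 + 3cos²θ).
kp/r³ = (8.99×10⁹)(3.79×10⁻⁸) / (0.0727)³ = 8.867×10⁵ N/C.
√(1 + 3cos²56°) = √(1 + 3·0.3127) = √1.9381 ≈ 1.3922.
E ≈ 8.867×10⁵ × 1.392 = 1.234×10⁶ N/C.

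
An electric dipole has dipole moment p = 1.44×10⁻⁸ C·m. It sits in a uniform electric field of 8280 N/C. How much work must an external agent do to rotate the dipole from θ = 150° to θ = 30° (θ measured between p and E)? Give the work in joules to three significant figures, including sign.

W_ext = ΔU = U(θ₂) − U(θ₁) = −pE cosθ₂ − (−pE cosθ₁) = pE(cosθ₁ − cosθ₂).
W = (1.44×10⁻⁸)(8280)·(cos150° − cos30°) = (1.192×10⁻⁴)·(-1.7321) = -2.065×10⁻⁴ J.

W ≈ -2.07×10⁻⁴ J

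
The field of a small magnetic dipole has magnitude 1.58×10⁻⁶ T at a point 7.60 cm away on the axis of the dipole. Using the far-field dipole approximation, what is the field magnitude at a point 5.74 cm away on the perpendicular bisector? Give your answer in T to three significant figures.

B ≈ 1.83×10⁻⁶ T

Dipole fields scale as 1/r³ in the far field.
The axial field is twice the equatorial field at the same r, so the geometry factor is 1/2.
B₂ = B₁ · (1/2) · (r₁/r₂)³ = 1.58×10⁻⁶ · 0.5 · (7.60/5.74)³.
(r₁/r₂)³ = (1.324)³ = 2.321.
B₂ ≈ 1.834×10⁻⁶ T.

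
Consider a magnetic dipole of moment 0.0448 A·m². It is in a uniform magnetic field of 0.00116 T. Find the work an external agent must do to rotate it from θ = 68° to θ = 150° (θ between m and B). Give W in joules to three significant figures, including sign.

W ≈ 6.45×10⁻⁵ J

W_ext = ΔU = −mB cosθ₂ + mB cosθ₁ = mB(cosθ₁ − cosθ₂).
W = (0.0448)(0.00116)·(cos68° − cos150°) = (5.197×10⁻⁵)·(+1.2406) = 6.447×10⁻⁵ J.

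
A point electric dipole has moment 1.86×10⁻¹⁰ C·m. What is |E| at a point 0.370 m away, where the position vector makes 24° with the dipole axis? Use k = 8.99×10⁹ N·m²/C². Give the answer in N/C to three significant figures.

E ≈ 61.8 N/C

At angle θ the dipole field magnitude is E = (kp/r³)·√(1 + 3cos²θ).
kp/r³ = (8.99×10⁹)(1.86×10⁻¹⁰) / (0.370)³ = 33.01 N/C.
√(1 + 3cos²24°) = √(1 + 3·0.8346) = √3.5037 ≈ 1.8718.
E ≈ 33.01 × 1.872 = 61.79 N/C.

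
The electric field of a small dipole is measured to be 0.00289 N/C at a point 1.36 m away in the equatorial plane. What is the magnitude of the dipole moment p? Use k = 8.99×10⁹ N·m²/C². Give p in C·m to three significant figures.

In the equatorial plane E = kp/r³, so p = Er³/(k).
p = (0.00289)·(1.36)³ / (8.99×10⁹) = 8.086×10⁻¹³ C·m.

p ≈ 8.09×10⁻¹³ C·m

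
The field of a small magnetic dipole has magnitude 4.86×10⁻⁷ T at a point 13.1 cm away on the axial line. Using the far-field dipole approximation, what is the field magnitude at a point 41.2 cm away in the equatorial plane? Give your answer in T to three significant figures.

Dipole fields scale as 1/r³ in the far field.
The axial field is twice the equatorial field at the same r, so the geometry factor is 1/2.
B₂ = B₁ · (1/2) · (r₁/r₂)³ = 4.86×10⁻⁷ · 0.5 · (13.1/41.2)³.
(r₁/r₂)³ = (0.318)³ = 0.03215.
B₂ ≈ 7.811×10⁻⁹ T.

B ≈ 7.81×10⁻⁹ T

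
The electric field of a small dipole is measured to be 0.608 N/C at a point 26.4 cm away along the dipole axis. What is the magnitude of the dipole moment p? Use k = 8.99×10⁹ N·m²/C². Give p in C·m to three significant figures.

On axis E = 2kp/r³, so p = Er³/(2k).
p = (0.608)·(0.264)³ / (2·8.99×10⁹) = 6.222×10⁻¹³ C·m.

p ≈ 6.22×10⁻¹³ C·m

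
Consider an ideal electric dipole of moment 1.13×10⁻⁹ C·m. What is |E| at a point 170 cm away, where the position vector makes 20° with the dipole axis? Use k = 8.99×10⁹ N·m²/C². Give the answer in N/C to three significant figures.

At angle θ the dipole field magnitude is E = (kp/r³)·√(1 + 3cos²θ).
kp/r³ = (8.99×10⁹)(1.13×10⁻⁹) / (1.70)³ = 2.068 N/C.
√(1 + 3cos²20°) = √(1 + 3·0.8830) = √3.6491 ≈ 1.9103.
E ≈ 2.068 × 1.910 = 3.950 N/C.

E ≈ 3.95 N/C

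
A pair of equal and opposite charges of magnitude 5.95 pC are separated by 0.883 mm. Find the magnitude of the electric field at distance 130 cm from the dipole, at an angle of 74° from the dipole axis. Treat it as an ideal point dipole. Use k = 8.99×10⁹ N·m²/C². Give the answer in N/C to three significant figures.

E ≈ 2.38×10⁻⁵ N/C

Dipole moment p = qd = (5.95×10⁻¹² C)(8.83×10⁻⁴ m) = 5.254×10⁻¹⁵ C·m.
At angle θ the dipole field magnitude is E = (kp/r³)·√(1 + 3cos²θ).
kp/r³ = (8.99×10⁹)(5.254×10⁻¹⁵) / (1.30)³ = 2.150×10⁻⁵ N/C.
√(1 + 3cos²74°) = √(1 + 3·0.0760) = √1.2279 ≈ 1.1081.
E ≈ 2.150×10⁻⁵ × 1.108 = 2.382×10⁻⁵ N/C.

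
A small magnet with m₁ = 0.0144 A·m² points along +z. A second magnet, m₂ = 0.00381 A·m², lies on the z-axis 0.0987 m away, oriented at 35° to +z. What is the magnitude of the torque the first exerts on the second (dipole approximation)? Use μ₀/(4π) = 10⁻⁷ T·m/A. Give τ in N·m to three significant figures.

Dipole B is on the axis of dipole A, so B₁ there is axial: B₁ = (μ₀/4π)·2m₁/r³ along +z.
B₁ = 2(10⁻⁷)(0.0144)/(0.0987)³ = 2.995×10⁻⁶ T.
τ = m₂ B₁ sinθ.
τ = (0.00381)(2.995×10⁻⁶)·sin35° = 6.546×10⁻⁹ N·m.

τ ≈ 6.55×10⁻⁹ N·m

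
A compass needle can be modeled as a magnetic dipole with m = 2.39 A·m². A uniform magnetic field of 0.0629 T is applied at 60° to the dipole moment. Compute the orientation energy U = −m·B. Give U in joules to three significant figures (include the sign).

U = −m·B = −mB cosθ.
U = −(2.39)(0.0629)·cos60° = -0.07517 J.

U ≈ -0.0752 J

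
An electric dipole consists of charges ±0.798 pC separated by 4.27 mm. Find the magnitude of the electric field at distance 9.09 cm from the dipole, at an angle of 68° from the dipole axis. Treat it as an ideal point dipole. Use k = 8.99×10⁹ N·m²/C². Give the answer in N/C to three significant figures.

Dipole moment p = qd = (7.98×10⁻¹³ C)(0.00427 m) = 3.407×10⁻¹⁵ C·m.
At angle θ the dipole field magnitude is E = (kp/r³)·√(1 + 3cos²θ).
kp/r³ = (8.99×10⁹)(3.407×10⁻¹⁵) / (0.0909)³ = 0.04078 N/C.
√(1 + 3cos²68°) = √(1 + 3·0.1403) = √1.4210 ≈ 1.1921.
E ≈ 0.04078 × 1.192 = 0.04861 N/C.

E ≈ 0.0486 N/C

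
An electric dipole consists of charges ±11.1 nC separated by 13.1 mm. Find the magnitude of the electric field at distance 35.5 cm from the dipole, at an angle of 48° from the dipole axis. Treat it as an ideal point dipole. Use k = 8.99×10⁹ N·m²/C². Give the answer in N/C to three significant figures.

E ≈ 44.7 N/C

Dipole moment p = qd = (1.11×10⁻⁸ C)(0.0131 m) = 1.454×10⁻¹⁰ C·m.
At angle θ the dipole field magnitude is E = (kp/r³)·√(1 + 3cos²θ).
kp/r³ = (8.99×10⁹)(1.454×10⁻¹⁰) / (0.355)³ = 29.22 N/C.
√(1 + 3cos²48°) = √(1 + 3·0.4477) = √2.3432 ≈ 1.5308.
E ≈ 29.22 × 1.531 = 44.72 N/C.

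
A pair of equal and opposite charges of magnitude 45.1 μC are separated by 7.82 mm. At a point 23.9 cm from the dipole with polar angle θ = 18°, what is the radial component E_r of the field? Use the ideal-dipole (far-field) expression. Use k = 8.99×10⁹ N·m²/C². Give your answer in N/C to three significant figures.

E_r ≈ 4.42×10⁵ N/C

Dipole moment p = qd = (4.51×10⁻⁵ C)(0.00782 m) = 3.527×10⁻⁷ C·m.
For a dipole, E_r = (2kp cosθ)/r³.
kp/r³ = (8.99×10⁹)(3.527×10⁻⁷)/(0.239)³ = 2.323×10⁵ N/C.
E_r = 2·2.323×10⁵·cos18° = 4.418×10⁵ N/C.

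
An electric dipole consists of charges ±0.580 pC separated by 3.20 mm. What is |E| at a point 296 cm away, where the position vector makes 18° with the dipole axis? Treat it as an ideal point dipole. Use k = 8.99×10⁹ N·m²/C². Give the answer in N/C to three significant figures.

E ≈ 1.24×10⁻⁶ N/C

Dipole moment p = qd = (5.80×10⁻¹³ C)(0.00320 m) = 1.856×10⁻¹⁵ C·m.
At angle θ the dipole field magnitude is E = (kp/r³)·√(1 + 3cos²θ).
kp/r³ = (8.99×10⁹)(1.856×10⁻¹⁵) / (2.96)³ = 6.434×10⁻⁷ N/C.
√(1 + 3cos²18°) = √(1 + 3·0.9045) = √3.7135 ≈ 1.9271.
E ≈ 6.434×10⁻⁷ × 1.927 = 1.240×10⁻⁶ N/C.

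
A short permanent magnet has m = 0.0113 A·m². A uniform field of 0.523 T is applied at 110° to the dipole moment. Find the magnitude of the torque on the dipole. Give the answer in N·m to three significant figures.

Torque on a magnetic dipole: τ = mB sinθ.
τ = (0.0113)(0.523)·sin110° = 0.005553 N·m.

τ ≈ 0.00555 N·m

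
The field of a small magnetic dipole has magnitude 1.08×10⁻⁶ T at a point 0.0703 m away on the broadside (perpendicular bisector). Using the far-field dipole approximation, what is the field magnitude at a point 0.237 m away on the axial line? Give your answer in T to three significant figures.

B ≈ 5.64×10⁻⁸ T

Dipole fields scale as 1/r³ in the far field.
The axial field is twice the equatorial field at the same r, so the geometry factor is 2/1.
B₂ = B₁ · (2/1) · (r₁/r₂)³ = 1.08×10⁻⁶ · 2 · (0.0703/0.237)³.
(r₁/r₂)³ = (0.2966)³ = 0.0261.
B₂ ≈ 5.637×10⁻⁸ T.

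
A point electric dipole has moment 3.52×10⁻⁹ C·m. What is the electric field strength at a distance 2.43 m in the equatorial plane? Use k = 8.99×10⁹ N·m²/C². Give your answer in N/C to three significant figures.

In the equatorial plane E = kp/r³.
E = (8.99×10⁹)(3.52×10⁻⁹) / (2.43)³ = 2.205 N/C.

E ≈ 2.21 N/C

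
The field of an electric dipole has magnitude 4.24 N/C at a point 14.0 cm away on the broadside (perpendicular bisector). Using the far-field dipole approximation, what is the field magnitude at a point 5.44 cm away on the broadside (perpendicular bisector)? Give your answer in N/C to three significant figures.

Dipole fields scale as 1/r³ in the far field; the geometry is the same at both points.
E₂ = E₁ · (r₁/r₂)³ = 4.24 · (14.0/5.44)³.
(r₁/r₂)³ = (2.574)³ = 17.04.
E₂ ≈ 72.27 N/C.

E ≈ 72.3 N/C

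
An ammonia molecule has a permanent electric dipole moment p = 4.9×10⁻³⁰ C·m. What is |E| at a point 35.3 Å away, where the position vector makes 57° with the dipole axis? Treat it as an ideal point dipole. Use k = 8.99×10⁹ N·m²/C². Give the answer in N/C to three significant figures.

At angle θ the dipole field magnitude is E = (kp/r³)·√(1 + 3cos²θ).
kp/r³ = (8.99×10⁹)(4.90×10⁻³⁰) / (3.53×10⁻⁹)³ = 1.001×10⁶ N/C.
√(1 + 3cos²57°) = √(1 + 3·0.2966) = √1.8899 ≈ 1.3747.
E ≈ 1.001×10⁶ × 1.375 = 1.377×10⁶ N/C.

E ≈ 1.38×10⁶ N/C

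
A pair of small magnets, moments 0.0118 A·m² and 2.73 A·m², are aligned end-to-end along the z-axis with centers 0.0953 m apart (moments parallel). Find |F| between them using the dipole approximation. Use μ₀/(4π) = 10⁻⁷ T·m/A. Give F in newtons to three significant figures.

F ≈ 2.34×10⁻⁴ N

On-axis B of dipole 1: B = (μ₀/4π)·2m₁/r³. Force on dipole 2: F = m₂·dB/dr.
dB/dr = −(μ₀/4π)·6m₁/r⁴, so |F| = (μ₀/4π)·6m₁m₂/r⁴.
F = 6(10⁻⁷)(0.0118)(2.73)/(0.0953)⁴ = 2.343×10⁻⁴ N.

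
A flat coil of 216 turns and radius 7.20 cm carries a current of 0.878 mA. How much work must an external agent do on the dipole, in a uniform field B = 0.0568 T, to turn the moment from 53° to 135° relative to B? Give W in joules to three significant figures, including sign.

m = NIA = NIπa² = 216·(8.78×10⁻⁴)·π·(0.0720)² = 0.003089 A·m².
W_ext = ΔU = −mB cosθ₂ + mB cosθ₁ = mB(cosθ₁ − cosθ₂).
W = (0.003089)(0.0568)·(cos53° − cos135°) = (1.755×10⁻⁴)·(+1.3089) = 2.297×10⁻⁴ J.

W ≈ 2.30×10⁻⁴ J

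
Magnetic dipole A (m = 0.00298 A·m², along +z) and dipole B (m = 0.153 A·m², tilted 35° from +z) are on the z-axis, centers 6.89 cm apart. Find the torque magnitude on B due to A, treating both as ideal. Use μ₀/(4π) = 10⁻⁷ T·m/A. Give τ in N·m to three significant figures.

Dipole B is on the axis of dipole A, so B₁ there is axial: B₁ = (μ₀/4π)·2m₁/r³ along +z.
B₁ = 2(10⁻⁷)(0.00298)/(0.0689)³ = 1.822×10⁻⁶ T.
τ = m₂ B₁ sinθ.
τ = (0.153)(1.822×10⁻⁶)·sin35° = 1.599×10⁻⁷ N·m.

τ ≈ 1.60×10⁻⁷ N·m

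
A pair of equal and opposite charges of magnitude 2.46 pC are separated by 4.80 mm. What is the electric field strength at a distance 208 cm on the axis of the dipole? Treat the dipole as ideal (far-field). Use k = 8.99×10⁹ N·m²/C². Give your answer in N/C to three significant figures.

Dipole moment p = qd = (2.46×10⁻¹² C)(0.00480 m) = 1.181×10⁻¹⁴ C·m.
On the dipole axis E = 2kp/r³.
E = 2·(8.99×10⁹)(1.181×10⁻¹⁴) / (2.08)³ = 2.360×10⁻⁵ N/C.

E ≈ 2.36×10⁻⁵ N/C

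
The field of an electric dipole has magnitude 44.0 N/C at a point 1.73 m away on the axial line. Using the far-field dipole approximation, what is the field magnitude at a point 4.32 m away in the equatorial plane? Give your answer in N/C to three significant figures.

E ≈ 1.41 N/C

Dipole fields scale as 1/r³ in the far field.
The axial field is twice the equatorial field at the same r, so the geometry factor is 1/2.
E₂ = E₁ · (1/2) · (r₁/r₂)³ = 44.0 · 0.5 · (1.73/4.32)³.
(r₁/r₂)³ = (0.4005)³ = 0.06422.
E₂ ≈ 1.413 N/C.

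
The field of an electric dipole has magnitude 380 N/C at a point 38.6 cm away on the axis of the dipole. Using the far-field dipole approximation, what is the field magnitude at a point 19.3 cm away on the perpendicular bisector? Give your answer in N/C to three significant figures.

Dipole fields scale as 1/r³ in the far field.
The axial field is twice the equatorial field at the same r, so the geometry factor is 1/2.
E₂ = E₁ · (1/2) · (r₁/r₂)³ = 380 · 0.5 · (38.6/19.3)³.
(r₁/r₂)³ = (2)³ = 8.
E₂ ≈ 1520 N/C.

E ≈ 1520 N/C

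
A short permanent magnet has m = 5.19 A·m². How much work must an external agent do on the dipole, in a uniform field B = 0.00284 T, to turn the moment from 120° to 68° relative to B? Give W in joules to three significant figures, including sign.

W ≈ -0.0129 J

W_ext = ΔU = −mB cosθ₂ + mB cosθ₁ = mB(cosθ₁ − cosθ₂).
W = (5.19)(0.00284)·(cos120° − cos68°) = (0.01474)·(-0.8746) = -0.01289 J.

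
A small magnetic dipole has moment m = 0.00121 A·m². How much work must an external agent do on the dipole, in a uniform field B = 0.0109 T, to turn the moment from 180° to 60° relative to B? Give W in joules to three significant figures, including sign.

W ≈ -1.98×10⁻⁵ J

W_ext = ΔU = −mB cosθ₂ + mB cosθ₁ = mB(cosθ₁ − cosθ₂).
W = (0.00121)(0.0109)·(cos180° − cos60°) = (1.319×10⁻⁵)·(-1.5000) = -1.978×10⁻⁵ J.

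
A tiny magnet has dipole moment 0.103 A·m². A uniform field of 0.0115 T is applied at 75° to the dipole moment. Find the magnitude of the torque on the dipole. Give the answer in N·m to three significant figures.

τ ≈ 0.00114 N·m

Torque on a magnetic dipole: τ = mB sinθ.
τ = (0.103)(0.0115)·sin75° = 0.001144 N·m.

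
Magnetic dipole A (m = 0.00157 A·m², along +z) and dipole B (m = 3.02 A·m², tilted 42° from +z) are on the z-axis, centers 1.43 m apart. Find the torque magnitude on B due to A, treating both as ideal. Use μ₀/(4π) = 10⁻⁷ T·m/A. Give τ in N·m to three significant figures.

τ ≈ 2.17×10⁻¹⁰ N·m

Dipole B is on the axis of dipole A, so B₁ there is axial: B₁ = (μ₀/4π)·2m₁/r³ along +z.
B₁ = 2(10⁻⁷)(0.00157)/(1.43)³ = 1.074×10⁻¹⁰ T.
τ = m₂ B₁ sinθ.
τ = (3.02)(1.074×10⁻¹⁰)·sin42° = 2.170×10⁻¹⁰ N·m.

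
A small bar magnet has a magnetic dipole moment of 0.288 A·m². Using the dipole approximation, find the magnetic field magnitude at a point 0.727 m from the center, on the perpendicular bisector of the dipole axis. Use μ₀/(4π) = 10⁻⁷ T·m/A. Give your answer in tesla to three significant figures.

In the equatorial plane B = (μ₀/4π)·m/r³ (half the axial value).
B = (10⁻⁷)·(0.288) / (0.727)³ = 7.495×10⁻⁸ T.

B ≈ 7.50×10⁻⁸ T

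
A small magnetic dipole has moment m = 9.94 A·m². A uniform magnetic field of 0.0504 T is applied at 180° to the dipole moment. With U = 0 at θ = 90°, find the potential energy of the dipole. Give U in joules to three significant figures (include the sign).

U ≈ 0.501 J

U = −m·B = −mB cosθ.
U = −(9.94)(0.0504)·cos180° = 0.5010 J.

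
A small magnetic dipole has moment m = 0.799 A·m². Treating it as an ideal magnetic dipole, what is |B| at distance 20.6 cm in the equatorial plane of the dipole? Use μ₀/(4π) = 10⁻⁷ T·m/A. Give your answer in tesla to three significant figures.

In the equatorial plane B = (μ₀/4π)·m/r³ (half the axial value).
B = (10⁻⁷)·(0.799) / (0.206)³ = 9.140×10⁻⁶ T.

B ≈ 9.14×10⁻⁶ T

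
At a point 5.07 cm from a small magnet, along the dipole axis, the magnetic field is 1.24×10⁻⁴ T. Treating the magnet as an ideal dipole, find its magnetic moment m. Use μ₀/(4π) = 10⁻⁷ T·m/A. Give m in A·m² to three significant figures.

On axis B = (μ₀/4π)·2m/r³, so m = Br³·4π/(μ₀·2).
m = (1.24×10⁻⁴)·(0.0507)³ / (2·10⁻⁷) = 0.08080 A·m².

m ≈ 0.0808 A·m²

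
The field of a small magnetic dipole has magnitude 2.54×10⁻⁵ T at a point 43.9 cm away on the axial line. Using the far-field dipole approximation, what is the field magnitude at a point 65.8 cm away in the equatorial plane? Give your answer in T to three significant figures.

B ≈ 3.77×10⁻⁶ T

Dipole fields scale as 1/r³ in the far field.
The axial field is twice the equatorial field at the same r, so the geometry factor is 1/2.
B₂ = B₁ · (1/2) · (r₁/r₂)³ = 2.54×10⁻⁵ · 0.5 · (43.9/65.8)³.
(r₁/r₂)³ = (0.6672)³ = 0.297.
B₂ ≈ 3.772×10⁻⁶ T.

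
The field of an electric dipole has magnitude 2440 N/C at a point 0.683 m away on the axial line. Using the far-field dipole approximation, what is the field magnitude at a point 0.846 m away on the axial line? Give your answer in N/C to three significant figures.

E ≈ 1280 N/C

Dipole fields scale as 1/r³ in the far field; the geometry is the same at both points.
E₂ = E₁ · (r₁/r₂)³ = 2440 · (0.683/0.846)³.
(r₁/r₂)³ = (0.8073)³ = 0.5262.
E₂ ≈ 1284 N/C.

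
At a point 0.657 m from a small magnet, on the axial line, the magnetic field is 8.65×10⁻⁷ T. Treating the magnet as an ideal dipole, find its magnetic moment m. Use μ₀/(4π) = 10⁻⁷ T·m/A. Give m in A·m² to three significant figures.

On axis B = (μ₀/4π)·2m/r³, so m = Br³·4π/(μ₀·2).
m = (8.65×10⁻⁷)·(0.657)³ / (2·10⁻⁷) = 1.227 A·m².

m ≈ 1.23 A·m²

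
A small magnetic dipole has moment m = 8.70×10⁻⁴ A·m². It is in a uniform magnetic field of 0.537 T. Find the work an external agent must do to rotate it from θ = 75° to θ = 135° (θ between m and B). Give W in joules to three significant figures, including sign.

W ≈ 4.51×10⁻⁴ J

W_ext = ΔU = −mB cosθ₂ + mB cosθ₁ = mB(cosθ₁ − cosθ₂).
W = (8.70×10⁻⁴)(0.537)·(cos75° − cos135°) = (4.672×10⁻⁴)·(+0.9659) = 4.513×10⁻⁴ J.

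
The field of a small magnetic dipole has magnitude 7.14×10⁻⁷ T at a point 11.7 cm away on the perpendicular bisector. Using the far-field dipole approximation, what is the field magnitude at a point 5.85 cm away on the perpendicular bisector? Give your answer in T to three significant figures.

B ≈ 5.71×10⁻⁶ T

Dipole fields scale as 1/r³ in the far field; the geometry is the same at both points.
B₂ = B₁ · (r₁/r₂)³ = 7.14×10⁻⁷ · (11.7/5.85)³.
(r₁/r₂)³ = (2)³ = 8.
B₂ ≈ 5.712×10⁻⁶ T.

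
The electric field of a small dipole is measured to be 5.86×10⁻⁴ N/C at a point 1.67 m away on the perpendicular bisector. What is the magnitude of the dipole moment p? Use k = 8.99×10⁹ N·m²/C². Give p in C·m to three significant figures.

In the equatorial plane E = kp/r³, so p = Er³/(k).
p = (5.86×10⁻⁴)·(1.67)³ / (8.99×10⁹) = 3.036×10⁻¹³ C·m.

p ≈ 3.04×10⁻¹³ C·m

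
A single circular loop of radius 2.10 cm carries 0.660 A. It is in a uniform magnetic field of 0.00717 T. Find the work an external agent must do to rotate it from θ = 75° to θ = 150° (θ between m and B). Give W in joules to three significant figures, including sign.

Magnetic moment m = IA = Iπa² = (0.660)·π·(0.0210)² = 9.144×10⁻⁴ A·m².
W_ext = ΔU = −mB cosθ₂ + mB cosθ₁ = mB(cosθ₁ − cosθ₂).
W = (9.144×10⁻⁴)(0.00717)·(cos75° − cos150°) = (6.556×10⁻⁶)·(+1.1248) = 7.375×10⁻⁶ J.

W ≈ 7.37×10⁻⁶ J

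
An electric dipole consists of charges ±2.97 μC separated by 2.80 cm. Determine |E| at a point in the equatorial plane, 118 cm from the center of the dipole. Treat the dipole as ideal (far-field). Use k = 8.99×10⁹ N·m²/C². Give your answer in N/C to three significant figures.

Dipole moment p = qd = (2.97×10⁻⁶ C)(0.0280 m) = 8.316×10⁻⁸ C·m.
On the perpendicular bisector E = kp/r³ (half the axial value at the same distance).
E = (8.99×10⁹)(8.316×10⁻⁸) / (1.18)³ = 455.0 N/C.

E ≈ 455 N/C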